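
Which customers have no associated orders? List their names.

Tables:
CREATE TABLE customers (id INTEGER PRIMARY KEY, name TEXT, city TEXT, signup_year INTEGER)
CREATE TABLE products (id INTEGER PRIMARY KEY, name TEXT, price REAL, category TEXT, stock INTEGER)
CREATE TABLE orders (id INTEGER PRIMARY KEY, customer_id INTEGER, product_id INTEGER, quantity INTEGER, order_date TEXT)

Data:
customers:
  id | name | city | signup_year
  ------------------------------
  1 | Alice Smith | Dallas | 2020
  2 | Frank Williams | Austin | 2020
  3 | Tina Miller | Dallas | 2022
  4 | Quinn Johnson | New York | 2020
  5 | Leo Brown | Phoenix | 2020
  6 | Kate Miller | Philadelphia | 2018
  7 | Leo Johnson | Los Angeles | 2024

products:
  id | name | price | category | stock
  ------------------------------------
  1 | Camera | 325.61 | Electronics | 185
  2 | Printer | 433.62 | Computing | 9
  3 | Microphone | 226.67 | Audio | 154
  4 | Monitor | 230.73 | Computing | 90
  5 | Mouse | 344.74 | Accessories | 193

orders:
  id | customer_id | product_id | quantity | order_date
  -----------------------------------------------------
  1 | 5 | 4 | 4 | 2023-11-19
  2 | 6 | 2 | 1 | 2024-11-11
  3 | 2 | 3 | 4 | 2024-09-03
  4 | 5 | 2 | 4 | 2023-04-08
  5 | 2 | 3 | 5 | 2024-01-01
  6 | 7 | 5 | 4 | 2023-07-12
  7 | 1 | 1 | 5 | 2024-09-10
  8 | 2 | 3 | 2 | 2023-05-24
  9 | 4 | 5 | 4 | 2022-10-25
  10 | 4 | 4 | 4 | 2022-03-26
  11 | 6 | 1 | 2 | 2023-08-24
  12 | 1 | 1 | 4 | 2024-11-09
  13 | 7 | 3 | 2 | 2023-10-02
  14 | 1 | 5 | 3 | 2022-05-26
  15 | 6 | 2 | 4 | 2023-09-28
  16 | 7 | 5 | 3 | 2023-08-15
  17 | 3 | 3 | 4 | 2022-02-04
SELECT p.name FROM customers p LEFT JOIN orders c ON c.customer_id = p.id WHERE c.id IS NULL

Execution result:
(no rows)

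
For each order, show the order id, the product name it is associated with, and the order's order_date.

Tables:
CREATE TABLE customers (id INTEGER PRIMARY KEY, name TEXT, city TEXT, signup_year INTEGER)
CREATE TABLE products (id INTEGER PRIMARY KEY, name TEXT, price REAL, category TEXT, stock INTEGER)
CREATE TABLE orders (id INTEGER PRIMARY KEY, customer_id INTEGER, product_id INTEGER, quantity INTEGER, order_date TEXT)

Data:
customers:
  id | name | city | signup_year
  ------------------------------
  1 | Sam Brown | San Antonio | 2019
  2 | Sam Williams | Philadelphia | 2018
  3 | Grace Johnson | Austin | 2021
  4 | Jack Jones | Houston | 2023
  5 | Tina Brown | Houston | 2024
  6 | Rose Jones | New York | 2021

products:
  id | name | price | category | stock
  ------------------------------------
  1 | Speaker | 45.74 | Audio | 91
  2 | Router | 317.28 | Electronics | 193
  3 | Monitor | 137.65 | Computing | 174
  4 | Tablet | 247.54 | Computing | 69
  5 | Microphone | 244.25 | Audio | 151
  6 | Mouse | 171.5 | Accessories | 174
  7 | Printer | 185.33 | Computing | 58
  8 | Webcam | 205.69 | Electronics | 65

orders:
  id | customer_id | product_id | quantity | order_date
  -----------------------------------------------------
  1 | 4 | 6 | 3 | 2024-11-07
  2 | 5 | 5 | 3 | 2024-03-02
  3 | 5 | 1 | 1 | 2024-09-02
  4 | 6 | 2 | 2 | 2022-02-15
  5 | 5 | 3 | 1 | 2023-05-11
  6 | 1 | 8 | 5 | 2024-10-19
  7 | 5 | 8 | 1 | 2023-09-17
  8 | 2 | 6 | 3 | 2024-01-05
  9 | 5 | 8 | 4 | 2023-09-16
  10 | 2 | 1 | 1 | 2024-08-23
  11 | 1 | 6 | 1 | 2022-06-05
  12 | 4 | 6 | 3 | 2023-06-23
SELECT c.id, p.name AS product, c.order_date FROM orders c JOIN products p ON c.product_id = p.id

Execution result:
id | product | order_date
1 | Mouse | 2024-11-07
2 | Microphone | 2024-03-02
3 | Speaker | 2024-09-02
4 | Router | 2022-02-15
5 | Monitor | 2023-05-11
6 | Webcam | 2024-10-19
7 | Webcam | 2023-09-17
8 | Mouse | 2024-01-05
9 | Webcam | 2023-09-16
10 | Speaker | 2024-08-23
11 | Mouse | 2022-06-05
12 | Mouse | 2023-06-23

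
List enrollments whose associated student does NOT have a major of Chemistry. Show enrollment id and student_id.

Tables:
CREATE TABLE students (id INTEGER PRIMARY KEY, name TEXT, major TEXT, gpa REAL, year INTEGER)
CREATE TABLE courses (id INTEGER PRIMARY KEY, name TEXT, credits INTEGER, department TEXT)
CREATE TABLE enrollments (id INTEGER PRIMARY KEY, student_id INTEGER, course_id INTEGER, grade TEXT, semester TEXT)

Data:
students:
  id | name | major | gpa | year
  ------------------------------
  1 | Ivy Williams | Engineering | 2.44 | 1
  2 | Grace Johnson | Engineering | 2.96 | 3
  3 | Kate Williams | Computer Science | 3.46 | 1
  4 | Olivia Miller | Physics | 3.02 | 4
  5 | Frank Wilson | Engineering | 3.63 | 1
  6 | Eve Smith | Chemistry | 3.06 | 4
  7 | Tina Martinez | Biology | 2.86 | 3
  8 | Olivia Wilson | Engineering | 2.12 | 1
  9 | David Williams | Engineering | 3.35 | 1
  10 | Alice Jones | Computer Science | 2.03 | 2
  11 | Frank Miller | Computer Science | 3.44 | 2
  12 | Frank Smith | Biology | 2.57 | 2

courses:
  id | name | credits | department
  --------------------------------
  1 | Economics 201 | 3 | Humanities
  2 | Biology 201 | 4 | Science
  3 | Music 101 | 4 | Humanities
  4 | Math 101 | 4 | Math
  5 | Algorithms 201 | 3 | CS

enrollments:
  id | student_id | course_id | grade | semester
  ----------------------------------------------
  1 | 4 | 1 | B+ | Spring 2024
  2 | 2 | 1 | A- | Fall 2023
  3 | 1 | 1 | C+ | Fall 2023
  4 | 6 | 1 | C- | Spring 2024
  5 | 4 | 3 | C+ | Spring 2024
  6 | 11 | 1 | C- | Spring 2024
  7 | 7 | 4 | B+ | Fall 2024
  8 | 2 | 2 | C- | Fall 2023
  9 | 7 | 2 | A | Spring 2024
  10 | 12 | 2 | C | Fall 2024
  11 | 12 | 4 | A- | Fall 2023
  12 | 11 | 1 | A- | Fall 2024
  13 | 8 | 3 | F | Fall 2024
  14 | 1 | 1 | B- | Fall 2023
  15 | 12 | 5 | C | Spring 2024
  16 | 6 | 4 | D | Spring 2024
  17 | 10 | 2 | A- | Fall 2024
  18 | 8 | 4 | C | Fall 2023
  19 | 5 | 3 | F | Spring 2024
SELECT id, student_id FROM enrollments WHERE student_id NOT IN (SELECT id FROM students WHERE major = 'Chemistry')

Execution result:
id | student_id
1 | 4
2 | 2
3 | 1
5 | 4
6 | 11
7 | 7
8 | 2
9 | 7
10 | 12
11 | 12
12 | 11
13 | 8
14 | 1
15 | 12
17 | 10
18 | 8
19 | 5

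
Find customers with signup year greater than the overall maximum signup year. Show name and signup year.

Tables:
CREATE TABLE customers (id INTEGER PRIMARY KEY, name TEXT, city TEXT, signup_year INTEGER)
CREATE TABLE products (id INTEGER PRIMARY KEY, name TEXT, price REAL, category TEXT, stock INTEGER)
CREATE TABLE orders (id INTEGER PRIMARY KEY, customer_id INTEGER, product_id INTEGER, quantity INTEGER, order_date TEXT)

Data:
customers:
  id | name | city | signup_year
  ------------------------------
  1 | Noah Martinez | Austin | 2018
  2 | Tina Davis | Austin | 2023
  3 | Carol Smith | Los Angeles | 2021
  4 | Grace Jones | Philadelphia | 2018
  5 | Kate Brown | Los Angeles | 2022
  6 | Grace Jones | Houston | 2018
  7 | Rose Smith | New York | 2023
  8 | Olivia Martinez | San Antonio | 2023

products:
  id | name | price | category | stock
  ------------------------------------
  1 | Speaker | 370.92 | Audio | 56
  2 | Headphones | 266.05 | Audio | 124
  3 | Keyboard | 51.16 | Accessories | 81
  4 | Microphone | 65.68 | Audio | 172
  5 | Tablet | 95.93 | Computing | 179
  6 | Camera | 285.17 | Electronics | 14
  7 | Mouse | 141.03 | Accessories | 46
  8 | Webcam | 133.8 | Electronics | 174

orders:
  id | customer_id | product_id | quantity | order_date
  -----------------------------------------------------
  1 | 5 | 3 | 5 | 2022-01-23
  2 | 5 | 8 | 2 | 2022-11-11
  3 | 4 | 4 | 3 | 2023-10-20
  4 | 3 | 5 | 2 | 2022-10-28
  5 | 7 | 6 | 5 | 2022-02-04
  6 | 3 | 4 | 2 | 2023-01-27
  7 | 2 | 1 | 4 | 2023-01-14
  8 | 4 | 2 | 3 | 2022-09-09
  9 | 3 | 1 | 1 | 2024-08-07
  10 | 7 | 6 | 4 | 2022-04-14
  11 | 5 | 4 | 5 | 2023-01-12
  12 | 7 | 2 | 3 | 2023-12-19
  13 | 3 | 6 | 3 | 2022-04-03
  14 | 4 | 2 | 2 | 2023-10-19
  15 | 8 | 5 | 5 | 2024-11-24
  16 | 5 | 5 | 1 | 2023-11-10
SELECT name, signup_year FROM customers WHERE signup_year > (SELECT MAX(signup_year) FROM customers)

Execution result:
(no rows)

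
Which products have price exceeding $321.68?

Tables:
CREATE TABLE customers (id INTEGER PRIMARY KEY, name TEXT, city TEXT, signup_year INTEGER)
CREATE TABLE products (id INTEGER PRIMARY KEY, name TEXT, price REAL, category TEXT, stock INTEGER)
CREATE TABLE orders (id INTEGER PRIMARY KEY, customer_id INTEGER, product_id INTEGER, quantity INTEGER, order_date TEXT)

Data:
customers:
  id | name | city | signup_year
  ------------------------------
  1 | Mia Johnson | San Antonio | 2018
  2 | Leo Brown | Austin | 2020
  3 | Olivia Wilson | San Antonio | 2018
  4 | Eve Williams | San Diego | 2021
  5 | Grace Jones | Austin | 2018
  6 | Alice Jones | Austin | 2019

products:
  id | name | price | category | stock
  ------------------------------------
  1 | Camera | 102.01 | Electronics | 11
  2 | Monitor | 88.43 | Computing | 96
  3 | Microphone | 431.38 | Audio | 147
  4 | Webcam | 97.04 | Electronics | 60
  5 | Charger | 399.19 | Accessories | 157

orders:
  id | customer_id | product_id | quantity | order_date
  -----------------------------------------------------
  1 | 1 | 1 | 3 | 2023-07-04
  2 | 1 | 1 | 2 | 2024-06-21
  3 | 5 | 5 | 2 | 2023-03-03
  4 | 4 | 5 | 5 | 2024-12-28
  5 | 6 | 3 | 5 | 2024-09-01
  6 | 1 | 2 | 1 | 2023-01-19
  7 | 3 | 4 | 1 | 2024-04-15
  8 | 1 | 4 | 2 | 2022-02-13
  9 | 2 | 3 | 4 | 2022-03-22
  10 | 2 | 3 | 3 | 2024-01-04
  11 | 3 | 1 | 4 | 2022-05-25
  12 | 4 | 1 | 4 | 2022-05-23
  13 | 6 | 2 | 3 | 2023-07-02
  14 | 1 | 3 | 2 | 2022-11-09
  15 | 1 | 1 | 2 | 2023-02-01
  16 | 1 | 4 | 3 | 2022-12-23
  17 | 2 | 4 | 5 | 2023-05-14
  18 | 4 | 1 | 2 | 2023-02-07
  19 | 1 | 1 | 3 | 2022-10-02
SELECT name, price FROM products WHERE price > 321.68

Execution result:
name | price
Microphone | 431.38
Charger | 399.19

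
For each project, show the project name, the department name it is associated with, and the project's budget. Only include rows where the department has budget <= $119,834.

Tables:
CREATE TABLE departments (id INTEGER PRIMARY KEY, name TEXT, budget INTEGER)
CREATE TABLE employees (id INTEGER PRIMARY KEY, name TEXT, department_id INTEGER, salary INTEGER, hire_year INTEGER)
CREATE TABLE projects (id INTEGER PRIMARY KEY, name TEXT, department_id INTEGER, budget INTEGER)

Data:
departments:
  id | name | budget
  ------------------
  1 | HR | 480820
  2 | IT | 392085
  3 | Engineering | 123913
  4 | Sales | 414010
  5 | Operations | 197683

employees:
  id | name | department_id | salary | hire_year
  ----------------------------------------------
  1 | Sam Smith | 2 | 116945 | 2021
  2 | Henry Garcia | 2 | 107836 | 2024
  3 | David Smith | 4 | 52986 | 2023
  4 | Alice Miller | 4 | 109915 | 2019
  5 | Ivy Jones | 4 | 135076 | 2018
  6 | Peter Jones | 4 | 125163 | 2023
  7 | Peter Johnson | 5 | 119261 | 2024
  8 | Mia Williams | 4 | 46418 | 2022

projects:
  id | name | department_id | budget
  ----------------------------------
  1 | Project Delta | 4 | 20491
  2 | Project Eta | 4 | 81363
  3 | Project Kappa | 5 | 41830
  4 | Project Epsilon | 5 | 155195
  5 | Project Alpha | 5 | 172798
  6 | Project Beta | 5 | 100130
SELECT c.name, p.name AS department, c.budget FROM projects c JOIN departments p ON c.department_id = p.id WHERE p.budget <= 119834

Execution result:
(no rows)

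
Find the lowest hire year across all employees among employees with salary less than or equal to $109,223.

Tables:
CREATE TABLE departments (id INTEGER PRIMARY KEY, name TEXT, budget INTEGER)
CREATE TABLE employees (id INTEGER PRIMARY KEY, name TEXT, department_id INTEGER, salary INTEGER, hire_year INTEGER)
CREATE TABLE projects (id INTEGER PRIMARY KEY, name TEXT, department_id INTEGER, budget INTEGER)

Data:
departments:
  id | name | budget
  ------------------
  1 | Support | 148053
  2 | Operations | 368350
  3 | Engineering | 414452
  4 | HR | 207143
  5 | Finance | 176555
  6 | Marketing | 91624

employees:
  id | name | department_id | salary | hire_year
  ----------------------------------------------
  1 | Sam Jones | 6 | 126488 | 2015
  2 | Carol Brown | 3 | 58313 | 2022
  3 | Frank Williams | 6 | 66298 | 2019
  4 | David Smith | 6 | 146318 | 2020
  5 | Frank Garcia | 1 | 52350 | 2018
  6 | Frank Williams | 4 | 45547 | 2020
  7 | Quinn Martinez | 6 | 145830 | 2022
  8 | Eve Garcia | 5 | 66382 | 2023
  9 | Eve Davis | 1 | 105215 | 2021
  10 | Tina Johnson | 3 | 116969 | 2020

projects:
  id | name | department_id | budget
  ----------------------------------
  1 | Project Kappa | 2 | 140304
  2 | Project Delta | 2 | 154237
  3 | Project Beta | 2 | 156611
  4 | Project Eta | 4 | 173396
SELECT MIN(hire_year) FROM employees WHERE salary <= 109223

Execution result:
2018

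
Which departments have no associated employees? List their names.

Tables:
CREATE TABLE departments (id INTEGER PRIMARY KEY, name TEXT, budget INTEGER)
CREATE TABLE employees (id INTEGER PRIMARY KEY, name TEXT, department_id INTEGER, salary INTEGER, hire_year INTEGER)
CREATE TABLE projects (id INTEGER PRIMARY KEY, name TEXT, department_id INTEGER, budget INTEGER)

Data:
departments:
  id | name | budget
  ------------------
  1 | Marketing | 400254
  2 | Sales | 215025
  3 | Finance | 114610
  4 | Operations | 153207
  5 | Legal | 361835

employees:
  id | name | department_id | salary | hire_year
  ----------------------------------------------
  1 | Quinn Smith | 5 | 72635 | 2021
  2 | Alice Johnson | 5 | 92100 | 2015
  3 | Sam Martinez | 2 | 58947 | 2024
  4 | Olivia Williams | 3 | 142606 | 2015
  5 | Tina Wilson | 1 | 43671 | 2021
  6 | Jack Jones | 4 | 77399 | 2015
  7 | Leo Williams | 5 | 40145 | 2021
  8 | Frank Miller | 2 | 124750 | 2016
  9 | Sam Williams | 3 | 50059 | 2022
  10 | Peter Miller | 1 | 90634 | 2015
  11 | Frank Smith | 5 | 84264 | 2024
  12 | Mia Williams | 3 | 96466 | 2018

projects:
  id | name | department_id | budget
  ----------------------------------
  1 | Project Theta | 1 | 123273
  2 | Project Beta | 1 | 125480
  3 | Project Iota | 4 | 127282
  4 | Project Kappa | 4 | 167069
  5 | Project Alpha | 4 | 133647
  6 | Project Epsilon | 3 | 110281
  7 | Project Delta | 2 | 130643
SELECT p.name FROM departments p LEFT JOIN employees c ON c.department_id = p.id WHERE c.id IS NULL

Execution result:
(no rows)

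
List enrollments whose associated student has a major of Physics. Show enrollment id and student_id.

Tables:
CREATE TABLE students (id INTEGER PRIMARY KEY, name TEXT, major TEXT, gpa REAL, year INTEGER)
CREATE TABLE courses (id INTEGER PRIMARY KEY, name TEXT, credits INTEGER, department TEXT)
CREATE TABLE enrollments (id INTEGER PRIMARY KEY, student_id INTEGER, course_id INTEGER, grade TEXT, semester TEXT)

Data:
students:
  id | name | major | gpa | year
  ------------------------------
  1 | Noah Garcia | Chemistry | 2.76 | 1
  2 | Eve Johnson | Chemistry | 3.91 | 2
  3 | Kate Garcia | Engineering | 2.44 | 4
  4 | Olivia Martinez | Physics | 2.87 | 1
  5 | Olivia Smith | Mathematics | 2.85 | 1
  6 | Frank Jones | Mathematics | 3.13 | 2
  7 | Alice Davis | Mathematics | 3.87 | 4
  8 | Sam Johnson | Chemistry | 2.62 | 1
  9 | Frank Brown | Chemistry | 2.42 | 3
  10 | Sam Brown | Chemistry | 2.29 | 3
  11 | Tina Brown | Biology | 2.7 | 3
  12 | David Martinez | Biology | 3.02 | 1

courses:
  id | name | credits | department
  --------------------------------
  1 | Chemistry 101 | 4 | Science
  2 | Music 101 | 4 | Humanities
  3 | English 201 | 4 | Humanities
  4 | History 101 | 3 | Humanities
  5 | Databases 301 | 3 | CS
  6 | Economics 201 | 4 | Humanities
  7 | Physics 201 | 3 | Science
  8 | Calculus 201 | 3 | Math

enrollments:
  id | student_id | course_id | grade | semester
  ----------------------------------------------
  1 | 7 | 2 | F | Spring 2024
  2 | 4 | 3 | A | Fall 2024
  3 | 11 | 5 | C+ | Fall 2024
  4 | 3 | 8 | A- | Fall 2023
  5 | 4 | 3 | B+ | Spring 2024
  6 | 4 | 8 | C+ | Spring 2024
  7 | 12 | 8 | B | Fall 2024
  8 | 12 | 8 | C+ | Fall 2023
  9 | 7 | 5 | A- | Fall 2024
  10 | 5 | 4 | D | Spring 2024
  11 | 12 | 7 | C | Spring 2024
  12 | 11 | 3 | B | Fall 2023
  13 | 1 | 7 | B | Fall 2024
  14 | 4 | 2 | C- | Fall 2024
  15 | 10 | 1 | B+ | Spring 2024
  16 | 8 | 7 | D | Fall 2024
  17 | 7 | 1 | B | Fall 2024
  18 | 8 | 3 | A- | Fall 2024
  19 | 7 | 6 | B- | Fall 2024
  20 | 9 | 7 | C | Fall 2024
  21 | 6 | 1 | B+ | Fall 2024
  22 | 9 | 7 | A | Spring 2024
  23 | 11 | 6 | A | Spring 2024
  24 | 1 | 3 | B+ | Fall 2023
SELECT id, student_id FROM enrollments WHERE student_id IN (SELECT id FROM students WHERE major = 'Physics')

Execution result:
id | student_id
2 | 4
5 | 4
6 | 4
14 | 4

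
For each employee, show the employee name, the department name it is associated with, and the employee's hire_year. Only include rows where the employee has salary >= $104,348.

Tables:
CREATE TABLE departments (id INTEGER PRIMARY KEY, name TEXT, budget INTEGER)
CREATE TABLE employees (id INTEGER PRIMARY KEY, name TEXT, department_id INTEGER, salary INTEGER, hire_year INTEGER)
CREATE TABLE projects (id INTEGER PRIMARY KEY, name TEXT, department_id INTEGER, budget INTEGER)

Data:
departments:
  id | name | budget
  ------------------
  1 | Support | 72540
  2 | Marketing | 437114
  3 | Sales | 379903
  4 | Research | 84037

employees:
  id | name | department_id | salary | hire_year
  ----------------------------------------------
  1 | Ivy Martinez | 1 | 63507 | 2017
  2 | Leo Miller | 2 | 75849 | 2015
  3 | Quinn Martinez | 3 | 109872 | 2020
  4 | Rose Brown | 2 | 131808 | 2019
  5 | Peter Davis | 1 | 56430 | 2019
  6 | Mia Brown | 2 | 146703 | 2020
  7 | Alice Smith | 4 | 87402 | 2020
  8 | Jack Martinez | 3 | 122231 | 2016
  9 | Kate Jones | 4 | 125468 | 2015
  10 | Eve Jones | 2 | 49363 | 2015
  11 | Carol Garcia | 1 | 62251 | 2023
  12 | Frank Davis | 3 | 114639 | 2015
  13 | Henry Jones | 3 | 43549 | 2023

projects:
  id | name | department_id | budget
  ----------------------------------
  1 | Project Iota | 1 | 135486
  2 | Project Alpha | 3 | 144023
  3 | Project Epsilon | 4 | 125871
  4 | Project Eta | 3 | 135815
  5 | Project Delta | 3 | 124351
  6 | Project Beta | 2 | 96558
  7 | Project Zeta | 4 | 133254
SELECT c.name, p.name AS department, c.hire_year FROM employees c JOIN departments p ON c.department_id = p.id WHERE c.salary >= 104348

Execution result:
name | department | hire_year
Quinn Martinez | Sales | 2020
Rose Brown | Marketing | 2019
Mia Brown | Marketing | 2020
Jack Martinez | Sales | 2016
Kate Jones | Research | 2015
Frank Davis | Sales | 2015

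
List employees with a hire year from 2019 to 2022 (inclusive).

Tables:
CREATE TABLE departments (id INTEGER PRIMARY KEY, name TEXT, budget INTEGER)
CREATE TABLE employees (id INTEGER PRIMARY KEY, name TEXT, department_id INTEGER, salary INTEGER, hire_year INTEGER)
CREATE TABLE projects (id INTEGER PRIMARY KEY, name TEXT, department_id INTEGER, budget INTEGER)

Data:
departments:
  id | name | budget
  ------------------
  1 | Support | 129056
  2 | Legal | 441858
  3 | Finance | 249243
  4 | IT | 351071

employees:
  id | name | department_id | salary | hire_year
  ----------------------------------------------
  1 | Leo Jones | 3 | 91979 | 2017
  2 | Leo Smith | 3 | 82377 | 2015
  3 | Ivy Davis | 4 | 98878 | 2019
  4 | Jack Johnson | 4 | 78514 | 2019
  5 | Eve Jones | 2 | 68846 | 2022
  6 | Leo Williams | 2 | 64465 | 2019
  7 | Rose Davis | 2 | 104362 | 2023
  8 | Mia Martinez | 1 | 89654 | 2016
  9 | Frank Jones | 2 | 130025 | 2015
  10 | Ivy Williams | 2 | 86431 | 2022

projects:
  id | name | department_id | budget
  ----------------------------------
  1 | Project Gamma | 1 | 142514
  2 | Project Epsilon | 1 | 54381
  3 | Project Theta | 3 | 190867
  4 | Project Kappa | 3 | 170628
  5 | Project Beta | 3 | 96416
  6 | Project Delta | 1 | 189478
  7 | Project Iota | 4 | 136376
SELECT name, hire_year FROM employees WHERE hire_year BETWEEN 2019 AND 2022

Execution result:
name | hire_year
Ivy Davis | 2019
Jack Johnson | 2019
Eve Jones | 2022
Leo Williams | 2019
Ivy Williams | 2022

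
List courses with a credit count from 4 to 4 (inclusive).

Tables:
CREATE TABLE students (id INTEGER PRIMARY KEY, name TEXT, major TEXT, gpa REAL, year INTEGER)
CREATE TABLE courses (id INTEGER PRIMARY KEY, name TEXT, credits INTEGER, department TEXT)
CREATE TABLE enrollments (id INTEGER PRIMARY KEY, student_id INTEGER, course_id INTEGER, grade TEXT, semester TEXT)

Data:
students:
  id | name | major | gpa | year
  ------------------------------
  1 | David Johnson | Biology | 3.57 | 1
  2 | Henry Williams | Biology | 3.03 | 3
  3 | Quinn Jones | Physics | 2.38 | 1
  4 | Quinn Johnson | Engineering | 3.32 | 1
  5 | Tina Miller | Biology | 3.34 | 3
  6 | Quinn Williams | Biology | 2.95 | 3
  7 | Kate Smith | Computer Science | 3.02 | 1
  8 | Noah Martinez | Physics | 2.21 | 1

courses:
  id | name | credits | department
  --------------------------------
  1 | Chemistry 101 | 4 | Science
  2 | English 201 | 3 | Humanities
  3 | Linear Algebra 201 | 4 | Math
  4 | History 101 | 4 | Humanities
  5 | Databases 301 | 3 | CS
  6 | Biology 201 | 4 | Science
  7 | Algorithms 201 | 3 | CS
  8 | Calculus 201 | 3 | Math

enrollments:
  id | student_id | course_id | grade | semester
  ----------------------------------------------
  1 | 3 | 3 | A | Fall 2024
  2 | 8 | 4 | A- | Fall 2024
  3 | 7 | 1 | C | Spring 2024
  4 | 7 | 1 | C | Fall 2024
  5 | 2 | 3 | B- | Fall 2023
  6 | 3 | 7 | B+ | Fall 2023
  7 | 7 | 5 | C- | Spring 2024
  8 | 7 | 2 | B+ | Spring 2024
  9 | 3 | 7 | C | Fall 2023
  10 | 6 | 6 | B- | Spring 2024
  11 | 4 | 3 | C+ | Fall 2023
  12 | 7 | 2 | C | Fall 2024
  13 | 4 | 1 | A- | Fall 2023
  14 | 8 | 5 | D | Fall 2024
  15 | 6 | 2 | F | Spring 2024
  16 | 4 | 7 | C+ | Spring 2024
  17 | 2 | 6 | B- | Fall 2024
SELECT name, credits FROM courses WHERE credits BETWEEN 4 AND 4

Execution result:
name | credits
Chemistry 101 | 4
Linear Algebra 201 | 4
History 101 | 4
Biology 201 | 4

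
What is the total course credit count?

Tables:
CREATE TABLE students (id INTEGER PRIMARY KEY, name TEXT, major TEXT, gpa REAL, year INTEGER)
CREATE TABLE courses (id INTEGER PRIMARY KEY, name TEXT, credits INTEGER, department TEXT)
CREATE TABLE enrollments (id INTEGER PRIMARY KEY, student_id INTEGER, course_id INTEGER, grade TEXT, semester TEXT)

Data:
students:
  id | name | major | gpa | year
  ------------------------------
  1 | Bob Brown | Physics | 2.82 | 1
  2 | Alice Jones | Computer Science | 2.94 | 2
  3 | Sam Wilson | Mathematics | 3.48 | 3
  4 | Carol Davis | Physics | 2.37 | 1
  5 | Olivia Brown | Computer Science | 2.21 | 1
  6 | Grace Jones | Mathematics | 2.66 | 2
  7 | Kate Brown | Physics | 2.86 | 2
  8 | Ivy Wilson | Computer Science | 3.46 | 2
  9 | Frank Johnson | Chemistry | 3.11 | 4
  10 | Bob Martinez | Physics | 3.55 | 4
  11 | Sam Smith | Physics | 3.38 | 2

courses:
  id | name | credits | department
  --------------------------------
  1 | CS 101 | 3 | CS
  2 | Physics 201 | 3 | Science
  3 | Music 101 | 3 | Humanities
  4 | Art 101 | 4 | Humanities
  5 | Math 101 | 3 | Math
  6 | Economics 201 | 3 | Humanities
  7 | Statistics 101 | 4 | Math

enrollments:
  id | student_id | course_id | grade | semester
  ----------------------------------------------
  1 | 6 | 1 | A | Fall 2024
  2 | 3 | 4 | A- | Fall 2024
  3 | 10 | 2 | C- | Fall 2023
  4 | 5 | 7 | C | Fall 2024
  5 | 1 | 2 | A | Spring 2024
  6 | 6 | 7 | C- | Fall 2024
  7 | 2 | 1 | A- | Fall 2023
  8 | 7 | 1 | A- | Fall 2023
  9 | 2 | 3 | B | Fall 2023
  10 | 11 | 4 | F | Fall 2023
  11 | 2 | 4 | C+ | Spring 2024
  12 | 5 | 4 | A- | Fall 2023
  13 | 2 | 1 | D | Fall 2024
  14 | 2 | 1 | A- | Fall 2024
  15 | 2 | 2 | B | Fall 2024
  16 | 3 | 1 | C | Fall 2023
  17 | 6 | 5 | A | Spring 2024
SELECT SUM(credits) FROM courses

Execution result:
23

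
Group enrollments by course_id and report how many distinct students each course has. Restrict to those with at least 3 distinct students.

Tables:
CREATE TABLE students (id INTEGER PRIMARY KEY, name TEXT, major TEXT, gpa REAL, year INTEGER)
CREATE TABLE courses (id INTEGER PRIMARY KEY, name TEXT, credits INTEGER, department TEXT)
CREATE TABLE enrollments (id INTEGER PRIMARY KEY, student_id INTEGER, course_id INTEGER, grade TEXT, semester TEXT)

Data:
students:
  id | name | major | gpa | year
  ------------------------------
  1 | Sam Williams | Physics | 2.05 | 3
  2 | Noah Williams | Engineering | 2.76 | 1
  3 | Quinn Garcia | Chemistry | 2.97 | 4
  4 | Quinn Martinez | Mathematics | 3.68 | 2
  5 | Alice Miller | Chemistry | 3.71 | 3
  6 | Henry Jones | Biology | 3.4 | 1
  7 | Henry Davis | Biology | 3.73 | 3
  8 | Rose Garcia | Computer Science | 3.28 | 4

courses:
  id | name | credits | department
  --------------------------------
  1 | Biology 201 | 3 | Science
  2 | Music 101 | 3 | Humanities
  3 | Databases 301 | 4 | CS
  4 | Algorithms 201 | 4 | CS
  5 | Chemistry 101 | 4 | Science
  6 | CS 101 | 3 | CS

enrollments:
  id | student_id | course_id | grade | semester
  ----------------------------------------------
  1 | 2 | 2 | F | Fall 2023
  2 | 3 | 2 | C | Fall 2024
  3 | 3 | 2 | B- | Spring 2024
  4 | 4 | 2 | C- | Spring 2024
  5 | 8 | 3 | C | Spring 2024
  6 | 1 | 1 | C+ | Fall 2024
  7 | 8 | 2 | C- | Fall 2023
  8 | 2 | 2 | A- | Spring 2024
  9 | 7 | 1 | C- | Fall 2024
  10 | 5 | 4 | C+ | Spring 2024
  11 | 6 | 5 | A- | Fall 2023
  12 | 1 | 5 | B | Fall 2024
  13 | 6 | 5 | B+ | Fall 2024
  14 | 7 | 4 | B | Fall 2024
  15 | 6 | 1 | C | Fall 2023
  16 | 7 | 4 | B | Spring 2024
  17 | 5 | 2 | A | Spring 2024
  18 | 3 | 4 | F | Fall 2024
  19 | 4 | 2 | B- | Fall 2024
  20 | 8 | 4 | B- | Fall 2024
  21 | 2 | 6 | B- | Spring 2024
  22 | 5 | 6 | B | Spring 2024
SELECT course_id, COUNT(DISTINCT student_id) AS distinct_student_count FROM enrollments GROUP BY course_id HAVING COUNT(DISTINCT student_id) >= 3

Execution result:
course_id | distinct_student_count
1 | 3
2 | 5
4 | 4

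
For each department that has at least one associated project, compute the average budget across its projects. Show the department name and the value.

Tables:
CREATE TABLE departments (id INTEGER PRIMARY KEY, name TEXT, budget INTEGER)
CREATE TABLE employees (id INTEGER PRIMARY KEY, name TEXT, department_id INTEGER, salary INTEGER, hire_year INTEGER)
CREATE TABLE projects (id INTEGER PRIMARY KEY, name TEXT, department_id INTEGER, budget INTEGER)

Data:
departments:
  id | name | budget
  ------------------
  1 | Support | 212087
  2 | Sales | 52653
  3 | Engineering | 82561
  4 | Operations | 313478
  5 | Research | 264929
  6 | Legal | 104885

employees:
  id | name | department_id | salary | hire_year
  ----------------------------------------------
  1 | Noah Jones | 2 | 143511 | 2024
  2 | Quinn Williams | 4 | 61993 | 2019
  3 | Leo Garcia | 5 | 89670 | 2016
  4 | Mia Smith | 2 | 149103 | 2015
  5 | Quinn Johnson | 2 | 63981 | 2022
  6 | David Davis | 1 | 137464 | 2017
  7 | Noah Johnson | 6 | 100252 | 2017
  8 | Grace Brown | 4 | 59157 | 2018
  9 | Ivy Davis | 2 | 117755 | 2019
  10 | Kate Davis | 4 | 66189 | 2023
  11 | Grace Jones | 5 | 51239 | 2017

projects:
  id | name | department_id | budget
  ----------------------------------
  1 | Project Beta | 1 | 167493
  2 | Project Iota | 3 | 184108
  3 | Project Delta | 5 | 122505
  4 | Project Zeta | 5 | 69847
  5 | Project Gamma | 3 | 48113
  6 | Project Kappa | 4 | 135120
SELECT p.name, AVG(c.budget) AS avg_budget FROM projects c JOIN departments p ON c.department_id = p.id GROUP BY p.id, p.name

Execution result:
name | avg_budget
Support | 167493.00
Engineering | 116110.50
Operations | 135120.00
Research | 96176.00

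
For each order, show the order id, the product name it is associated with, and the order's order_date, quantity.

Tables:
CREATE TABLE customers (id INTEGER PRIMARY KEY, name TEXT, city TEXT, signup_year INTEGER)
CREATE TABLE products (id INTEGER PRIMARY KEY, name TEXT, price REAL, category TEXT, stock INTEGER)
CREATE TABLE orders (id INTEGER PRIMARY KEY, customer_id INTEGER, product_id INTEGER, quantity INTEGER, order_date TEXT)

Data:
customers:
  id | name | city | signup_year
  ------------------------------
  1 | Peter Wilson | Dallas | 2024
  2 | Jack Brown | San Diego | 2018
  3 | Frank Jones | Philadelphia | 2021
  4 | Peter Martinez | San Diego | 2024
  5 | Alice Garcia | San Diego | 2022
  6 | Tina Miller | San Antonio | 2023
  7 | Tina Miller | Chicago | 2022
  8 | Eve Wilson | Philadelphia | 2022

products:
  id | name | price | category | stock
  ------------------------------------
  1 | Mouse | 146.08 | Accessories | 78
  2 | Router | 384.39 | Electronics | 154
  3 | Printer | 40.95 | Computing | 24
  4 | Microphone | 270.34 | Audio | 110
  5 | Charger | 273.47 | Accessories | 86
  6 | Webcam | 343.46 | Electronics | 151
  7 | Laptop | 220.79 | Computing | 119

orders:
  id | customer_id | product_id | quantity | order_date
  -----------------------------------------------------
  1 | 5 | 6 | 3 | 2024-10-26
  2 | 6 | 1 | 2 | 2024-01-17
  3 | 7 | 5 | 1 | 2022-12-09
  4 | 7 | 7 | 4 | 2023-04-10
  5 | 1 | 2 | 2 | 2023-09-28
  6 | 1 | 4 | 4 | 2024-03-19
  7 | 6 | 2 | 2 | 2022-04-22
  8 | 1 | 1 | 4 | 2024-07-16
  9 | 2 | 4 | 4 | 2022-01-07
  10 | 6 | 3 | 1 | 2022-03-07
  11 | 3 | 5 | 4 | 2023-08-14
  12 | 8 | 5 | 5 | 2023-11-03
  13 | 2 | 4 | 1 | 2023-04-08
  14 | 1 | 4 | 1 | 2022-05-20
SELECT c.id, p.name AS product, c.order_date, c.quantity FROM orders c JOIN products p ON c.product_id = p.id

Execution result:
id | product | order_date | quantity
1 | Webcam | 2024-10-26 | 3
2 | Mouse | 2024-01-17 | 2
3 | Charger | 2022-12-09 | 1
4 | Laptop | 2023-04-10 | 4
5 | Router | 2023-09-28 | 2
6 | Microphone | 2024-03-19 | 4
7 | Router | 2022-04-22 | 2
8 | Mouse | 2024-07-16 | 4
9 | Microphone | 2022-01-07 | 4
10 | Printer | 2022-03-07 | 1
11 | Charger | 2023-08-14 | 4
12 | Charger | 2023-11-03 | 5
13 | Microphone | 2023-04-08 | 1
14 | Microphone | 2022-05-20 | 1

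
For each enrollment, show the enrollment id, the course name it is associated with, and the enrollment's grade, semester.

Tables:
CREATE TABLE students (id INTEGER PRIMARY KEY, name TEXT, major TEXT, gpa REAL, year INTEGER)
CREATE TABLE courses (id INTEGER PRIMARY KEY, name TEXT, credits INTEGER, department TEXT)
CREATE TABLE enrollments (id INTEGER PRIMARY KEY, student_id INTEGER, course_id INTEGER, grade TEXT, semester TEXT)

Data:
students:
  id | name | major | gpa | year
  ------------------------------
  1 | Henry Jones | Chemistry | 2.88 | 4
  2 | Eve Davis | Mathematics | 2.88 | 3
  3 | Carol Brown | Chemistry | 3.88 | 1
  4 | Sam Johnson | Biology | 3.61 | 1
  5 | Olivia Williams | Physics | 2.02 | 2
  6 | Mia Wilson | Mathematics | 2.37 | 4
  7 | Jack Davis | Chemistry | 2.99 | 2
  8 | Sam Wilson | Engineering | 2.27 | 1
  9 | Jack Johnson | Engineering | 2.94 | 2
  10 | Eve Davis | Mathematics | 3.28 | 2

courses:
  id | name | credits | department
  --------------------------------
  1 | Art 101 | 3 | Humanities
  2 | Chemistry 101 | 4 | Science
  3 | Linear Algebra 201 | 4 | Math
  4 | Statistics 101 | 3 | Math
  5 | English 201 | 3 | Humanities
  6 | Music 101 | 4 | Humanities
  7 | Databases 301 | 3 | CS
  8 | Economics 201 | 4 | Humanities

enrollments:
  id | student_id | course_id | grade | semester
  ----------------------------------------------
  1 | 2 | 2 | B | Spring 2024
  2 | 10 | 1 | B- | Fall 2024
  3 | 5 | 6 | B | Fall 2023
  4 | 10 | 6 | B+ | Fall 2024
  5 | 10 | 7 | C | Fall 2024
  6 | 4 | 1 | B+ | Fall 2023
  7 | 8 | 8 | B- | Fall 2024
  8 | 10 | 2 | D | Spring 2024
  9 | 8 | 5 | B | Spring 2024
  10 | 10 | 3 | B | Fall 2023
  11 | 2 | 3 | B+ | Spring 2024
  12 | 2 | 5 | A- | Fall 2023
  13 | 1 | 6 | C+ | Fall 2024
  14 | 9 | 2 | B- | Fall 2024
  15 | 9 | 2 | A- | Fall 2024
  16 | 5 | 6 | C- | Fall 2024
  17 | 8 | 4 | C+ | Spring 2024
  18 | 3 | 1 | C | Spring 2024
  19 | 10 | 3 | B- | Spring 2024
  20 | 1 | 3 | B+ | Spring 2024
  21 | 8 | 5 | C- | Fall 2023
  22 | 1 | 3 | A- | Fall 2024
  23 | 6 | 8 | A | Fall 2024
SELECT c.id, p.name AS course, c.grade, c.semester FROM enrollments c JOIN courses p ON c.course_id = p.id

Execution result:
id | course | grade | semester
1 | Chemistry 101 | B | Spring 2024
2 | Art 101 | B- | Fall 2024
3 | Music 101 | B | Fall 2023
4 | Music 101 | B+ | Fall 2024
5 | Databases 301 | C | Fall 2024
6 | Art 101 | B+ | Fall 2023
7 | Economics 201 | B- | Fall 2024
8 | Chemistry 101 | D | Spring 2024
9 | English 201 | B | Spring 2024
10 | Linear Algebra 201 | B | Fall 2023
11 | Linear Algebra 201 | B+ | Spring 2024
12 | English 201 | A- | Fall 2023
13 | Music 101 | C+ | Fall 2024
14 | Chemistry 101 | B- | Fall 2024
15 | Chemistry 101 | A- | Fall 2024
16 | Music 101 | C- | Fall 2024
17 | Statistics 101 | C+ | Spring 2024
18 | Art 101 | C | Spring 2024
19 | Linear Algebra 201 | B- | Spring 2024
20 | Linear Algebra 201 | B+ | Spring 2024
21 | English 201 | C- | Fall 2023
22 | Linear Algebra 201 | A- | Fall 2024
23 | Economics 201 | A | Fall 2024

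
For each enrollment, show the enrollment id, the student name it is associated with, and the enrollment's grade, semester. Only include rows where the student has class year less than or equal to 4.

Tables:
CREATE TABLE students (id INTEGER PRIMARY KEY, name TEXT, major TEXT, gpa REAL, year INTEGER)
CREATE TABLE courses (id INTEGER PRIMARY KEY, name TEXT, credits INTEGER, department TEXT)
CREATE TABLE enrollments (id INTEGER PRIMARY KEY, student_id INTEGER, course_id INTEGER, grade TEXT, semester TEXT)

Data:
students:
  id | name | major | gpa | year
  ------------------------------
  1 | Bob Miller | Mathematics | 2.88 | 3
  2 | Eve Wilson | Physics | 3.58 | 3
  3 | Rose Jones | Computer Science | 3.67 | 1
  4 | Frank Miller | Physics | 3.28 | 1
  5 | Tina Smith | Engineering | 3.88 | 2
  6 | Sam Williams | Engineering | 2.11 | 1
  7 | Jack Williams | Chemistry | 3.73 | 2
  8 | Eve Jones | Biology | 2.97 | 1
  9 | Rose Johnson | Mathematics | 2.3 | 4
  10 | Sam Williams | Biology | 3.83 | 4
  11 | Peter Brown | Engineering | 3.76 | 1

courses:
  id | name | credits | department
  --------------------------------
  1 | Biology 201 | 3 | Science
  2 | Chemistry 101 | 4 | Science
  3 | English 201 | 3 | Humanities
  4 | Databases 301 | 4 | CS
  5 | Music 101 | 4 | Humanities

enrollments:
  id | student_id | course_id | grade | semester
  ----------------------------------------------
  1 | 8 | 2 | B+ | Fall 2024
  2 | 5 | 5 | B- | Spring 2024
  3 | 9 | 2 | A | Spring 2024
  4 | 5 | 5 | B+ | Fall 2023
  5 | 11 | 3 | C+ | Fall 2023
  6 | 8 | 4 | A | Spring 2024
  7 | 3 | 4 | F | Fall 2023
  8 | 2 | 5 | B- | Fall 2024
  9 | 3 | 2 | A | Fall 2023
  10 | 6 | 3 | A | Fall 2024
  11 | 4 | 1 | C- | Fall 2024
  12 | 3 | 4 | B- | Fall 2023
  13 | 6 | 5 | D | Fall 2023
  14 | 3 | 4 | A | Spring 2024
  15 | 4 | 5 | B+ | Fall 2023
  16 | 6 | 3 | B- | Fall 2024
SELECT c.id, p.name AS student, c.grade, c.semester FROM enrollments c JOIN students p ON c.student_id = p.id WHERE p.year <= 4

Execution result:
id | student | grade | semester
1 | Eve Jones | B+ | Fall 2024
2 | Tina Smith | B- | Spring 2024
3 | Rose Johnson | A | Spring 2024
4 | Tina Smith | B+ | Fall 2023
5 | Peter Brown | C+ | Fall 2023
6 | Eve Jones | A | Spring 2024
7 | Rose Jones | F | Fall 2023
8 | Eve Wilson | B- | Fall 2024
9 | Rose Jones | A | Fall 2023
10 | Sam Williams | A | Fall 2024
11 | Frank Miller | C- | Fall 2024
12 | Rose Jones | B- | Fall 2023
13 | Sam Williams | D | Fall 2023
14 | Rose Jones | A | Spring 2024
15 | Frank Miller | B+ | Fall 2023
16 | Sam Williams | B- | Fall 2024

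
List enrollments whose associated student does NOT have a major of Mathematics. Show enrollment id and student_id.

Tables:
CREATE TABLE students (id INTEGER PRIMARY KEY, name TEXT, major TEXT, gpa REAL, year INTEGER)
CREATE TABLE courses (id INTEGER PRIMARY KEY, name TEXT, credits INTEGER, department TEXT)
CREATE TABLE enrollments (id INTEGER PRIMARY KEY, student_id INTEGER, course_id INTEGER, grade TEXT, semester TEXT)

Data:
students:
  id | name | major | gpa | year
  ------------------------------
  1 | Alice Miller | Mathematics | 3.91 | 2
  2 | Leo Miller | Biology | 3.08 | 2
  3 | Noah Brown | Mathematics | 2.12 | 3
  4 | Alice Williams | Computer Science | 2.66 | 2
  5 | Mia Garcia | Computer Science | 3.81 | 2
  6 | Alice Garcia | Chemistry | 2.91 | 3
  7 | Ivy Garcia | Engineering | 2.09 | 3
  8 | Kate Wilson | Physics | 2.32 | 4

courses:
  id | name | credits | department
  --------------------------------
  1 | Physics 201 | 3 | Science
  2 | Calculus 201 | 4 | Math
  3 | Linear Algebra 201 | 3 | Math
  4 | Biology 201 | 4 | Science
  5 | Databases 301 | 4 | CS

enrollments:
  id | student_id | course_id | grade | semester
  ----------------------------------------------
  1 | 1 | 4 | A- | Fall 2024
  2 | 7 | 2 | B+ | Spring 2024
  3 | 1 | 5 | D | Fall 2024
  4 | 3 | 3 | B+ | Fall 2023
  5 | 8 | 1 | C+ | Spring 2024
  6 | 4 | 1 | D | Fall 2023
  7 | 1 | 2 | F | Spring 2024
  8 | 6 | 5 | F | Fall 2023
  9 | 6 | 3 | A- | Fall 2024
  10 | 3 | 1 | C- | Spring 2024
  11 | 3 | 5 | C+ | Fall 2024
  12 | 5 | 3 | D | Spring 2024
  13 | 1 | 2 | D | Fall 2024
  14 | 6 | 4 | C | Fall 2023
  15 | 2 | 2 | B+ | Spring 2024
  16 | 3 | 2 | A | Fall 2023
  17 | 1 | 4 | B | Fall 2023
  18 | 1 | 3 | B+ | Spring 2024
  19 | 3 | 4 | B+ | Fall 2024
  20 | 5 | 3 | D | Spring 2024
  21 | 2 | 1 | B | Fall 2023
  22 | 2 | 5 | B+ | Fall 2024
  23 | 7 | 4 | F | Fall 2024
SELECT id, student_id FROM enrollments WHERE student_id NOT IN (SELECT id FROM students WHERE major = 'Mathematics')

Execution result:
id | student_id
2 | 7
5 | 8
6 | 4
8 | 6
9 | 6
12 | 5
14 | 6
15 | 2
20 | 5
21 | 2
22 | 2
23 | 7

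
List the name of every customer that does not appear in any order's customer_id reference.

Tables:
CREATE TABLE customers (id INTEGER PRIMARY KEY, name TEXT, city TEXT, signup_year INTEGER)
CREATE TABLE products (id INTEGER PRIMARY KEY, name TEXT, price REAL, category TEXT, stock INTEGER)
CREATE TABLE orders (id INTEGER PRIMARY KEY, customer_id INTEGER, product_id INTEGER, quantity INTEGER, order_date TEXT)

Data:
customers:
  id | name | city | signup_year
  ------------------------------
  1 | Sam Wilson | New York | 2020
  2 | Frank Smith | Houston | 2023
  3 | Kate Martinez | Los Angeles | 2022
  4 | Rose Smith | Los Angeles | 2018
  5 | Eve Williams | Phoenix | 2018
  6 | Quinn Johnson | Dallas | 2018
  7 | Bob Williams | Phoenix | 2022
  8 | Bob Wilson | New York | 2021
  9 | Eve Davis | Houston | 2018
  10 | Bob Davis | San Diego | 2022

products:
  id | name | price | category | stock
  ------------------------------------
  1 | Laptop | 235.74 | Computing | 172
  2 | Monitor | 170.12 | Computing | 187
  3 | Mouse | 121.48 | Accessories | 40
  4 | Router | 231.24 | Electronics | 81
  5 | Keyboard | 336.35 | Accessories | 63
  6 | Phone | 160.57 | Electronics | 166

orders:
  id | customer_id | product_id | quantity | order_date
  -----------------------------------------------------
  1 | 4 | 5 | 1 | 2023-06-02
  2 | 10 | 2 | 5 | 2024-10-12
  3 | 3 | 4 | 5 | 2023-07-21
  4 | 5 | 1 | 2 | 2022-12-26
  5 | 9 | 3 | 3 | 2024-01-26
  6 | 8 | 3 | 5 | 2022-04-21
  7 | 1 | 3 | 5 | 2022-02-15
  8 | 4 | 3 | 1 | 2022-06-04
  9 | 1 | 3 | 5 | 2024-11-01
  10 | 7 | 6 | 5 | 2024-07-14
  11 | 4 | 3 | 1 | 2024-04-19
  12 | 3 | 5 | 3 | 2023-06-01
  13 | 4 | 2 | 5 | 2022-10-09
SELECT p.name FROM customers p LEFT JOIN orders c ON c.customer_id = p.id WHERE c.id IS NULL

Execution result:
name
Frank Smith
Quinn Johnson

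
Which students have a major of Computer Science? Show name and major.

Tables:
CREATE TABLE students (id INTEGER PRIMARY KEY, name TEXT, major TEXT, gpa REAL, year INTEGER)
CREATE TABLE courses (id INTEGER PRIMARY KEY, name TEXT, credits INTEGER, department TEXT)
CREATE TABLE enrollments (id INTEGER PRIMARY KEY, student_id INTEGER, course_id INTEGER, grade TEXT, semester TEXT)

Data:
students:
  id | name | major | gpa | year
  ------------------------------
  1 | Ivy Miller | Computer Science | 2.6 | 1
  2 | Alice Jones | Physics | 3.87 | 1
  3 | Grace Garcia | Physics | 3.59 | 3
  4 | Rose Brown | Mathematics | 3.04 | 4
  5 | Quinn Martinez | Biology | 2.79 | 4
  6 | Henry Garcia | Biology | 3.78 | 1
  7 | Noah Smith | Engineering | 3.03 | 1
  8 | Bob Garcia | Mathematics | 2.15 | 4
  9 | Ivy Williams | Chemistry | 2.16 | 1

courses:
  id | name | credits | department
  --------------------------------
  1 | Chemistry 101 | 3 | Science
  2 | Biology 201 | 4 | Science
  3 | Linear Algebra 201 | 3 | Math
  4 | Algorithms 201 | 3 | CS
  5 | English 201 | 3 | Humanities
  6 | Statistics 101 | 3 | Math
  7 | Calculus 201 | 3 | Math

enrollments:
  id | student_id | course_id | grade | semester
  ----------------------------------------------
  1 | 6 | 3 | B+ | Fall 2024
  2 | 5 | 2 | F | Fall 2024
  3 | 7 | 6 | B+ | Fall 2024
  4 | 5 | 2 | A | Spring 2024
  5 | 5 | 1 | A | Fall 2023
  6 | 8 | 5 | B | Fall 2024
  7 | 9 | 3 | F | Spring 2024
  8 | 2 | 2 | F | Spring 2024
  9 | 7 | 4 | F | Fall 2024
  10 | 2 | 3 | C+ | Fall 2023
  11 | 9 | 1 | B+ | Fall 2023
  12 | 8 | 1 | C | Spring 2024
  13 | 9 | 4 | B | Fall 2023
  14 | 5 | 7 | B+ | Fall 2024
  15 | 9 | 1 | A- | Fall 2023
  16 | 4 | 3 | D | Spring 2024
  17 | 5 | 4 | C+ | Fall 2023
SELECT name, major FROM students WHERE major = 'Computer Science'

Execution result:
name | major
Ivy Miller | Computer Science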